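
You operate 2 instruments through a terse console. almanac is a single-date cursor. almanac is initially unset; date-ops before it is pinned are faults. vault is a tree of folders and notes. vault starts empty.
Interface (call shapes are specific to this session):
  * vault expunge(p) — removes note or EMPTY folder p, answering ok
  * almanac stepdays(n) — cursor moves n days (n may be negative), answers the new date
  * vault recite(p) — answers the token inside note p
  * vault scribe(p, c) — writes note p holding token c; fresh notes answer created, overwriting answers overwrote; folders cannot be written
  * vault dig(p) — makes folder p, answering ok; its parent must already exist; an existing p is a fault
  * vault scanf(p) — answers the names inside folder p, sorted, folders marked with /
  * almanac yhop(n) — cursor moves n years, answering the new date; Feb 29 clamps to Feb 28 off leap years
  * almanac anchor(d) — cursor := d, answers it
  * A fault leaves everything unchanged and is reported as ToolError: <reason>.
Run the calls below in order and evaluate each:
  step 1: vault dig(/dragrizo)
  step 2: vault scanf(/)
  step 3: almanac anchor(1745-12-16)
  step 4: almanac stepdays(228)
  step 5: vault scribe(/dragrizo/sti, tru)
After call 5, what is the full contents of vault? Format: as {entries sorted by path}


==> vault dig(p→/dragrizo)
<== ok
==> vault scanf(p→/)
<== [dragrizo/]
==> almanac anchor(d→1745-12-16)
<== 1745-12-16
==> almanac stepdays(n→228)
<== 1746-08-01
==> vault scribe(p→/dragrizo/sti, c→tru)
<== created

Answer: {dragrizo/, dragrizo/sti=tru}


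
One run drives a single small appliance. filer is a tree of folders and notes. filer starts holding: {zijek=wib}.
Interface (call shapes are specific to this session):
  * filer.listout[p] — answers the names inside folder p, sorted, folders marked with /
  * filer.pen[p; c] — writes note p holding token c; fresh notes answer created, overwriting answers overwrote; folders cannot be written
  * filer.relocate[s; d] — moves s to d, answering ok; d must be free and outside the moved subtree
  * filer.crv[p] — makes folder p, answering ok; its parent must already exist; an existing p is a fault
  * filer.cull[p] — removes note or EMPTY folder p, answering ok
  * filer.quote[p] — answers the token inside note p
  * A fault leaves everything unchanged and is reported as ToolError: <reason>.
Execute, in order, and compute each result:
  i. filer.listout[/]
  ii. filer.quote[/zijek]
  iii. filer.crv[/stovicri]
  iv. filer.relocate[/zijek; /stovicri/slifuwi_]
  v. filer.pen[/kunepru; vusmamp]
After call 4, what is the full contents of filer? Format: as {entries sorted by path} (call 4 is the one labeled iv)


Answer: {stovicri/, stovicri/slifuwi_=wib}

Derivation:
-- filer.listout(p=/) -> [zijek]
-- filer.quote(p=/zijek) -> wib
-- filer.crv(p=/stovicri) -> ok
-- filer.relocate(s=/zijek, d=/stovicri/slifuwi_) -> ok
-- filer.pen(p=/kunepru, c=vusmamp) -> created


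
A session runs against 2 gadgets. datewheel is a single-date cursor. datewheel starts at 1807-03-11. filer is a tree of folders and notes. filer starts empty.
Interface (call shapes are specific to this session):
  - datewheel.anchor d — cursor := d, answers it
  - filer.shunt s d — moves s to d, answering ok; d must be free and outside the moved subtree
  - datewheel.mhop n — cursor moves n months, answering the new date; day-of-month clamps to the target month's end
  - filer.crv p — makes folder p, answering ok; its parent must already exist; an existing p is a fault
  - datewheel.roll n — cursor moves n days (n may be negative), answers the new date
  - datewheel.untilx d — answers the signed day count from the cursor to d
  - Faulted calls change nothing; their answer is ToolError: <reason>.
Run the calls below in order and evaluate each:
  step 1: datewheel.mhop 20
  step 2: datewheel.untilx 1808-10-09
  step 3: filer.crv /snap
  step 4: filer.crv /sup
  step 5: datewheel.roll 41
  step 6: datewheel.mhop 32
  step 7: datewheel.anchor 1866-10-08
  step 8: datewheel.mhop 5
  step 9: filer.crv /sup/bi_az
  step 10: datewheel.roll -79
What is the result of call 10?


% datewheel.mhop n=20
  1808-11-11
% datewheel.untilx d=1808-10-09
  -33
% filer.crv p=/snap
  ok
% filer.crv p=/sup
  ok
% datewheel.roll n=41
  1808-12-22
% datewheel.mhop n=32
  1811-08-22
% datewheel.anchor d=1866-10-08
  1866-10-08
% datewheel.mhop n=5
  1867-03-08
% filer.crv p=/sup/bi_az
  ok
% datewheel.roll n=-79
  1866-12-19

Answer: 1866-12-19


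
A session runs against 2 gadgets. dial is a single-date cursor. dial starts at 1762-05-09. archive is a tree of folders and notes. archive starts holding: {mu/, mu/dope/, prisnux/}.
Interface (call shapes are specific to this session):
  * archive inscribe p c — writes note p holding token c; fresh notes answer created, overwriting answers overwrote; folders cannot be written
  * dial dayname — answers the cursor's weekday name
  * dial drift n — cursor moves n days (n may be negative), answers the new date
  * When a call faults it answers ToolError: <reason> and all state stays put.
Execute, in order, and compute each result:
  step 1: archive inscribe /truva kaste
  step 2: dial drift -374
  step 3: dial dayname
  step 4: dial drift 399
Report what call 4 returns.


Then archive inscribe using p: /truva, c: kaste, → created.
Using dial drift using n: -374, → 1761-04-30.
I call dial dayname, yielding Thursday.
Using dial drift using n: 399, and get 1762-06-03.

Answer: 1762-06-03


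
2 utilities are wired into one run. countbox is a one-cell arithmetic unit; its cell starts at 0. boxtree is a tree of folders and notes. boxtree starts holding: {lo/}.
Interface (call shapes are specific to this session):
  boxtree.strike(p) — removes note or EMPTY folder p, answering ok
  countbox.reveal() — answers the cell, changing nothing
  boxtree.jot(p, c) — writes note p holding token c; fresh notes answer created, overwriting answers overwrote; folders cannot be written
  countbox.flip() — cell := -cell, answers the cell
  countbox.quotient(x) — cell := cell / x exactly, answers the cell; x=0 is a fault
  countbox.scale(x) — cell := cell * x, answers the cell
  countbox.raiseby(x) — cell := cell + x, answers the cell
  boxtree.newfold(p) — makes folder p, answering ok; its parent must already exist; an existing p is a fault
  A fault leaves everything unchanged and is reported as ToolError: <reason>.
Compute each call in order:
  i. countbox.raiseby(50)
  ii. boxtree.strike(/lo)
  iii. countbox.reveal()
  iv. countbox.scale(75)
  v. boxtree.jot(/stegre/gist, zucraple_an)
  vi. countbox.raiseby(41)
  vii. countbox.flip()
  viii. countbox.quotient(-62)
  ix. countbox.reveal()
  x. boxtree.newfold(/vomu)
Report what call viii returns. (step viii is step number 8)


[in] countbox.raiseby 50
  50
[in] boxtree.strike /lo
  ok
[in] countbox.reveal
  50
[in] countbox.scale 75
  3750
[in] boxtree.jot /stegre/gist zucraple_an
  ToolError: no parent
[in] countbox.raiseby 41
  3791
[in] countbox.flip
  -3791
[in] countbox.quotient -62
  3791/62
[in] countbox.reveal
  3791/62
[in] boxtree.newfold /vomu
  ok

Answer: 3791/62


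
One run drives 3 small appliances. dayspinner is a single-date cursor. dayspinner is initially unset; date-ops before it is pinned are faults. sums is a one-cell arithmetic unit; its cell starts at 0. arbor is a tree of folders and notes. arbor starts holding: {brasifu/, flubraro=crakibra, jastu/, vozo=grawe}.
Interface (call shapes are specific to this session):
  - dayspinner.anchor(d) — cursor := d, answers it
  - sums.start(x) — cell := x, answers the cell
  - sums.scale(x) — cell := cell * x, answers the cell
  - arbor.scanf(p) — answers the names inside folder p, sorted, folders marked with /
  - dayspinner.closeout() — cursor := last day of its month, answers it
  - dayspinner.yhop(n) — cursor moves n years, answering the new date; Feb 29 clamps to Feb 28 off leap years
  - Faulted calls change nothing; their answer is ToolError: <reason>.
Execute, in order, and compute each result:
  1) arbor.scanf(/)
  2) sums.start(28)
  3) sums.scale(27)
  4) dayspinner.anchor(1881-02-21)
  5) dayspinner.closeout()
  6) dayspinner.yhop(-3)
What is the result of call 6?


Act: arbor.scanf[p→/]
Obs: [brasifu/, flubraro, jastu/, vozo]
Act: sums.start[x→28]
Obs: 28
Act: sums.scale[x→27]
Obs: 756
Act: dayspinner.anchor[d→1881-02-21]
Obs: 1881-02-21
Act: dayspinner.closeout[]
Obs: 1881-02-28
Act: dayspinner.yhop[n→-3]
Obs: 1878-02-28

Answer: 1878-02-28


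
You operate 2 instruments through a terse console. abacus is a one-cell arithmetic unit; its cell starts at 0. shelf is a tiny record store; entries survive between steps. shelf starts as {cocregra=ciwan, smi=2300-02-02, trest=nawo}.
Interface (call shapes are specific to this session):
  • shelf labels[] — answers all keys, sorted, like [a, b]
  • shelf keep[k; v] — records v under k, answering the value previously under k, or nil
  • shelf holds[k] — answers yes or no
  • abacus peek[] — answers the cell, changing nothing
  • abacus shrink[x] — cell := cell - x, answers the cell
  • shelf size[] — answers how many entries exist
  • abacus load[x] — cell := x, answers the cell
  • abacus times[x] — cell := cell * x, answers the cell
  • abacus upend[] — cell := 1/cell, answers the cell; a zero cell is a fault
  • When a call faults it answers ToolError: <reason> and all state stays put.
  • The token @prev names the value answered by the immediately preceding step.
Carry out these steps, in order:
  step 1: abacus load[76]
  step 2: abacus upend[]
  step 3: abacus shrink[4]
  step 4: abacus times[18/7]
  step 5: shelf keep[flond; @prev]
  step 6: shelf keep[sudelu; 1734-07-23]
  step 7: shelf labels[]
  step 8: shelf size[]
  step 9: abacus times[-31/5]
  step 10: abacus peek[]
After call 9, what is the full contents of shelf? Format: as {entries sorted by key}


Act: abacus load[x→76]
Obs: 76
Act: abacus upend[]
Obs: 1/76
Act: abacus shrink[x→4]
Obs: -303/76
Act: abacus times[x→18/7]
Obs: -2727/266
Act: shelf keep[k→flond; v→@prev]
Obs: nil
Act: shelf keep[k→sudelu; v→1734-07-23]
Obs: nil
Act: shelf labels[]
Obs: [cocregra, flond, smi, sudelu, trest]
Act: shelf size[]
Obs: 5
Act: abacus times[x→-31/5]
Obs: 84537/1330
Act: abacus peek[]
Obs: 84537/1330

Answer: {cocregra=ciwan, flond=-2727/266, smi=2300-02-02, sudelu=1734-07-23, trest=nawo}


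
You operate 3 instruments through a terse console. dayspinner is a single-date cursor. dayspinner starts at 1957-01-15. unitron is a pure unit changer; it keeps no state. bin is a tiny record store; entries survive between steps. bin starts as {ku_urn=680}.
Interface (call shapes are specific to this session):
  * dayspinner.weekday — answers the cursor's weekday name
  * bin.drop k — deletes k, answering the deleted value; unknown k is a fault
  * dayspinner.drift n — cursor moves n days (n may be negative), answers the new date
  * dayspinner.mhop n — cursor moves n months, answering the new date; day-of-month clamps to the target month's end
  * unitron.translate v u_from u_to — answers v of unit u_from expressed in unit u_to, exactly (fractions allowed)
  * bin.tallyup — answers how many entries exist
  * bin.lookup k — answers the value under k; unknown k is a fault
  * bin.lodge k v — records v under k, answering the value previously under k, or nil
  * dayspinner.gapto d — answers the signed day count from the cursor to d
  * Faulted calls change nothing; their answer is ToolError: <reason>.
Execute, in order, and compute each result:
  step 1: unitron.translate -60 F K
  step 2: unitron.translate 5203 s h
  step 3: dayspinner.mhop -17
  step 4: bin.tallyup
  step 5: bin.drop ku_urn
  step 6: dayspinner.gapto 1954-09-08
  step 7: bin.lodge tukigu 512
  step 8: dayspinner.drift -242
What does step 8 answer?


Using translate with v: -60, u_from: F, u_to: K, and observe 39967/180.
I try translate with v: 5203, u_from: s, u_to: h, yielding 5203/3600.
Calling mhop with n: -17, and get 1955-08-15.
I call tallyup, → 1.
Calling drop with k: ku_urn, and get 680.
I invoke gapto with d: 1954-09-08, which returns -341.
I use lodge with k: tukigu, v: 512, and observe nil.
Using drift with n: -242, yielding 1954-12-16.

Answer: 1954-12-16


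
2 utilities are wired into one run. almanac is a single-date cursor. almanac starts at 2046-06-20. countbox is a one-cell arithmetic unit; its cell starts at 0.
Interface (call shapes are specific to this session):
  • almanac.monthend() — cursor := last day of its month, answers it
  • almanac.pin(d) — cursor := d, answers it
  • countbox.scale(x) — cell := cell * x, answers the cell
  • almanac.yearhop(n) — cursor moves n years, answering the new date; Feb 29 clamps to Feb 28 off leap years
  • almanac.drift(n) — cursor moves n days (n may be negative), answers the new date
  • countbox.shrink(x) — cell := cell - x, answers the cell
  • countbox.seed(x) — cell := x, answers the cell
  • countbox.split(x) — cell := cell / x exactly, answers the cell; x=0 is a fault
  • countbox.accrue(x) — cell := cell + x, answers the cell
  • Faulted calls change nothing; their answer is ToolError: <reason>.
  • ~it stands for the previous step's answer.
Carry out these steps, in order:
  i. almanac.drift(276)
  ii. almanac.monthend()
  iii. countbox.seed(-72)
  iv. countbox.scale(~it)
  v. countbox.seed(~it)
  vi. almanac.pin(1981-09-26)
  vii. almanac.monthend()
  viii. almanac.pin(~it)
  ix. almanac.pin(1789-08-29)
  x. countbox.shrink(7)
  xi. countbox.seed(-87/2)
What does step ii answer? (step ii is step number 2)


>> almanac.drift(n: 276)
<< 2047-03-23
>> almanac.monthend()
<< 2047-03-31
>> countbox.seed(x: -72)
<< -72
>> countbox.scale(x: ~it)
<< 5184
>> countbox.seed(x: ~it)
<< 5184
>> almanac.pin(d: 1981-09-26)
<< 1981-09-26
>> almanac.monthend()
<< 1981-09-30
>> almanac.pin(d: ~it)
<< 1981-09-30
>> almanac.pin(d: 1789-08-29)
<< 1789-08-29
>> countbox.shrink(x: 7)
<< 5177
>> countbox.seed(x: -87/2)
<< -87/2

Answer: 2047-03-31


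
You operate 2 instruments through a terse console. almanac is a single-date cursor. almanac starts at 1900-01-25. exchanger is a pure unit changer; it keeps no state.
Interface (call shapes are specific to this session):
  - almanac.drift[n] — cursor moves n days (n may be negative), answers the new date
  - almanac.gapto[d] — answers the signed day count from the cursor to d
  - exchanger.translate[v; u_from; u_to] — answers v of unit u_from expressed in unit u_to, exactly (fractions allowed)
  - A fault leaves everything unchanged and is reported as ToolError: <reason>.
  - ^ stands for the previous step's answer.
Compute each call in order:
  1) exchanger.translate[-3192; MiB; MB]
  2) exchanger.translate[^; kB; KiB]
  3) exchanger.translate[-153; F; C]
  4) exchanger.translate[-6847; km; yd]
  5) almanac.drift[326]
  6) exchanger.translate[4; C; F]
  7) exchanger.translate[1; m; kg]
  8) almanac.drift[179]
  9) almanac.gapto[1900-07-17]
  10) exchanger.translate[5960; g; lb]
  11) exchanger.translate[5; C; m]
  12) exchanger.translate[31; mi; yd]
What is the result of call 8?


Answer: 1901-06-14

Derivation:
>>> exchanger.translate v: -3192 u_from: MiB u_to: MB
= -52297728/15625
>>> exchanger.translate v: ^ u_from: kB u_to: KiB
= -408576/125
>>> exchanger.translate v: -153 u_from: F u_to: C
= -925/9
>>> exchanger.translate v: -6847 u_from: km u_to: yd
= -8558750000/1143
>>> almanac.drift n: 326
= 1900-12-17
>>> exchanger.translate v: 4 u_from: C u_to: F
= 196/5
>>> exchanger.translate v: 1 u_from: m u_to: kg
= ToolError: incompatible units
>>> almanac.drift n: 179
= 1901-06-14
>>> almanac.gapto d: 1900-07-17
= -332
>>> exchanger.translate v: 5960 u_from: g u_to: lb
= 596000000/45359237
>>> exchanger.translate v: 5 u_from: C u_to: m
= ToolError: incompatible units
>>> exchanger.translate v: 31 u_from: mi u_to: yd
= 54560


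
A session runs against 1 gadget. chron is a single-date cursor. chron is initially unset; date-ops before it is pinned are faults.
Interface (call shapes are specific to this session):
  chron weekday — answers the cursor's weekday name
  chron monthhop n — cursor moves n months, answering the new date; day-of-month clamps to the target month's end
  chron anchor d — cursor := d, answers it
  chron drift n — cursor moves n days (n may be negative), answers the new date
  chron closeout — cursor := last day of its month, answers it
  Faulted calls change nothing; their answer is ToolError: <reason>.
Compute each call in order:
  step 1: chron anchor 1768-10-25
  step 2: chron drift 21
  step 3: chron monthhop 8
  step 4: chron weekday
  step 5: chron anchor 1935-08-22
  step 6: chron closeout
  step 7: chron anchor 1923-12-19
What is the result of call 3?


Answer: 1769-07-15

Derivation:
Act: chron anchor[d→1768-10-25]
Obs: 1768-10-25
Act: chron drift[n→21]
Obs: 1768-11-15
Act: chron monthhop[n→8]
Obs: 1769-07-15
Act: chron weekday[]
Obs: Saturday
Act: chron anchor[d→1935-08-22]
Obs: 1935-08-22
Act: chron closeout[]
Obs: 1935-08-31
Act: chron anchor[d→1923-12-19]
Obs: 1923-12-19


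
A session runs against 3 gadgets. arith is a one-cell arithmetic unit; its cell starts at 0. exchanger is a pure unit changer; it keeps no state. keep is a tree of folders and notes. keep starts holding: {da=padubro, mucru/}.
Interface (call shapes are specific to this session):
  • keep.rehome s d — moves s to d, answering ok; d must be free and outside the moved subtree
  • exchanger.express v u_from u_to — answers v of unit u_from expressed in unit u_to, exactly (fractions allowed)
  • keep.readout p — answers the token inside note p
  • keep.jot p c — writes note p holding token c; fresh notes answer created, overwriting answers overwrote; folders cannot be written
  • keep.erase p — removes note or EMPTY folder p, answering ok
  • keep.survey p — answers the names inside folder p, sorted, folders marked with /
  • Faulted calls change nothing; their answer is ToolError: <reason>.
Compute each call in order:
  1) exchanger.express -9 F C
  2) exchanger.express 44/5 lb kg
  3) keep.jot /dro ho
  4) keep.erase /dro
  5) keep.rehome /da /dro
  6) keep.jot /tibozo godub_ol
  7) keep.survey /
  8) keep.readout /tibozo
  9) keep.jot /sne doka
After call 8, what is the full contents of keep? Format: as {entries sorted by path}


Answer: {dro=padubro, mucru/, tibozo=godub_ol}

Derivation:
[in] exchanger.express -9 F C
  -205/9
[in] exchanger.express 44/5 lb kg
  498951607/125000000
[in] keep.jot /dro ho
  created
[in] keep.erase /dro
  ok
[in] keep.rehome /da /dro
  ok
[in] keep.jot /tibozo godub_ol
  created
[in] keep.survey /
  [dro, mucru/, tibozo]
[in] keep.readout /tibozo
  godub_ol
[in] keep.jot /sne doka
  created


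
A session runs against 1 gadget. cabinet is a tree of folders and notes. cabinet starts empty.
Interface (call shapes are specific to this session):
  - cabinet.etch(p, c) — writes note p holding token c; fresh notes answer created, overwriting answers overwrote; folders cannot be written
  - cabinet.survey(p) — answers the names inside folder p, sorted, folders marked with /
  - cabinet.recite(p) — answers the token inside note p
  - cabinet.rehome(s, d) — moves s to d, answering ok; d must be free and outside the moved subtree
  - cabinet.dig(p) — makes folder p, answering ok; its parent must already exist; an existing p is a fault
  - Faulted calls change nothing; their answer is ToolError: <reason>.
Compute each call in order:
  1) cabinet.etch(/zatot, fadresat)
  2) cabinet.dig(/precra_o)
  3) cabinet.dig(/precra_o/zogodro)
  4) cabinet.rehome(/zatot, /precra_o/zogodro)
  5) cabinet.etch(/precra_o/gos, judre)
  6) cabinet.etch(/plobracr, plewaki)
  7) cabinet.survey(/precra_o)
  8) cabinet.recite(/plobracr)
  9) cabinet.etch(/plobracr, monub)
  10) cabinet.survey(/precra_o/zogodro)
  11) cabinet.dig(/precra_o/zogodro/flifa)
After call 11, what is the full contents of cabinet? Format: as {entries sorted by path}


Answer: {plobracr=monub, precra_o/, precra_o/gos=judre, precra_o/zogodro/, precra_o/zogodro/flifa/, zatot=fadresat}

Derivation:
;; 1. cabinet.etch(p=/zatot, c=fadresat) -> created
;; 2. cabinet.dig(p=/precra_o) -> ok
;; 3. cabinet.dig(p=/precra_o/zogodro) -> ok
;; 4. cabinet.rehome(s=/zatot, d=/precra_o/zogodro) -> ToolError: exists
;; 5. cabinet.etch(p=/precra_o/gos, c=judre) -> created
;; 6. cabinet.etch(p=/plobracr, c=plewaki) -> created
;; 7. cabinet.survey(p=/precra_o) -> [gos, zogodro/]
;; 8. cabinet.recite(p=/plobracr) -> plewaki
;; 9. cabinet.etch(p=/plobracr, c=monub) -> overwrote
;; 10. cabinet.survey(p=/precra_o/zogodro) -> []
;; 11. cabinet.dig(p=/precra_o/zogodro/flifa) -> ok


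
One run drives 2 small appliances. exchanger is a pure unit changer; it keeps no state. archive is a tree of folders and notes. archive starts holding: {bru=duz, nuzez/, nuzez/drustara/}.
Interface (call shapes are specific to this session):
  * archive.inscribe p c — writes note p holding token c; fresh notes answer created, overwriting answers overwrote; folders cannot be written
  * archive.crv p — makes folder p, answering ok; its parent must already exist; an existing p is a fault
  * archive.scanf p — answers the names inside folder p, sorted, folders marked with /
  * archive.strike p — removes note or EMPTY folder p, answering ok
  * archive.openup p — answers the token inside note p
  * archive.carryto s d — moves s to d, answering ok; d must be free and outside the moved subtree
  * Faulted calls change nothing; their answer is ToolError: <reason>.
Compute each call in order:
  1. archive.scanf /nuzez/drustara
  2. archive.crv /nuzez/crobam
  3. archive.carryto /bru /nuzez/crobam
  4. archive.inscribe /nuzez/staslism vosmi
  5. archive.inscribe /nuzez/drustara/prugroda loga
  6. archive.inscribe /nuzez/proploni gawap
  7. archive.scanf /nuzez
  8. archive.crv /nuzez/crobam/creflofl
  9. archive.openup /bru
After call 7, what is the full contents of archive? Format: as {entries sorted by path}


// 1. scanf(p: /nuzez/drustara) == []
// 2. crv(p: /nuzez/crobam) == ok
// 3. carryto(s: /bru, d: /nuzez/crobam) == ToolError: exists
// 4. inscribe(p: /nuzez/staslism, c: vosmi) == created
// 5. inscribe(p: /nuzez/drustara/prugroda, c: loga) == created
// 6. inscribe(p: /nuzez/proploni, c: gawap) == created
// 7. scanf(p: /nuzez) == [crobam/, drustara/, proploni, staslism]
// 8. crv(p: /nuzez/crobam/creflofl) == ok
// 9. openup(p: /bru) == duz

Answer: {bru=duz, nuzez/, nuzez/crobam/, nuzez/drustara/, nuzez/drustara/prugroda=loga, nuzez/proploni=gawap, nuzez/staslism=vosmi}


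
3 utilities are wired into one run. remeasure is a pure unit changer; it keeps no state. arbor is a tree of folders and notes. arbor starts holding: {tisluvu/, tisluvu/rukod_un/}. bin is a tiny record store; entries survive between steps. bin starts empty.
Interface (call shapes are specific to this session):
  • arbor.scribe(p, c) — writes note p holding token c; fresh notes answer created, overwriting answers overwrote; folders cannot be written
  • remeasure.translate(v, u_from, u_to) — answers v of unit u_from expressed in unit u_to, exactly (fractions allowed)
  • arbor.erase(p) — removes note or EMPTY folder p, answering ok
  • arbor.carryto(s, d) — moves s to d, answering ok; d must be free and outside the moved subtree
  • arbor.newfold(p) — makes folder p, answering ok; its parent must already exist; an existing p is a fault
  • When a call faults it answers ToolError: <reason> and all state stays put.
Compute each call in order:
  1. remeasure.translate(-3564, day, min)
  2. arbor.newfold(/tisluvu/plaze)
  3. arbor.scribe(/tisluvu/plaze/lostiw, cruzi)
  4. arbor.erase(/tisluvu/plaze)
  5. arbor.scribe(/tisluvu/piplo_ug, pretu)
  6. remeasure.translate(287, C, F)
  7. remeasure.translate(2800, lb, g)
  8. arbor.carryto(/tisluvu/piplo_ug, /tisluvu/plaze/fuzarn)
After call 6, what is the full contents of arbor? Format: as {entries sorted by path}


>> remeasure.translate(-3564, day, min)
<< -5132160
>> arbor.newfold(/tisluvu/plaze)
<< ok
>> arbor.scribe(/tisluvu/plaze/lostiw, cruzi)
<< created
>> arbor.erase(/tisluvu/plaze)
<< ToolError: not empty
>> arbor.scribe(/tisluvu/piplo_ug, pretu)
<< created
>> remeasure.translate(287, C, F)
<< 2743/5
>> remeasure.translate(2800, lb, g)
<< 317514659/250
>> arbor.carryto(/tisluvu/piplo_ug, /tisluvu/plaze/fuzarn)
<< ok

Answer: {tisluvu/, tisluvu/piplo_ug=pretu, tisluvu/plaze/, tisluvu/plaze/lostiw=cruzi, tisluvu/rukod_un/}


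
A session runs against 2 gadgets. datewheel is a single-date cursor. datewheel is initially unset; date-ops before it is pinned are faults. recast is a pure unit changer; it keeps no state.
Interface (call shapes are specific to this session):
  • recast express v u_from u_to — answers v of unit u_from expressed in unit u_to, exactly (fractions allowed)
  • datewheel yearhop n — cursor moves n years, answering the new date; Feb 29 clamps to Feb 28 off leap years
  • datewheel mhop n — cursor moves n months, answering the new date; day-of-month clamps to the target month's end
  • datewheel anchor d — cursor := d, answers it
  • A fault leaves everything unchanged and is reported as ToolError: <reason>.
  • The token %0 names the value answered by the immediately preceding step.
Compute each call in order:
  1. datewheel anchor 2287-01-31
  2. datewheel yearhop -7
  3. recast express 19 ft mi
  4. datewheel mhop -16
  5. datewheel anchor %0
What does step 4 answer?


;; 1. datewheel anchor(d=2287-01-31) == 2287-01-31
;; 2. datewheel yearhop(n=-7) == 2280-01-31
;; 3. recast express(v=19, u_from=ft, u_to=mi) == 19/5280
;; 4. datewheel mhop(n=-16) == 2278-09-30
;; 5. datewheel anchor(d=%0) == 2278-09-30

Answer: 2278-09-30


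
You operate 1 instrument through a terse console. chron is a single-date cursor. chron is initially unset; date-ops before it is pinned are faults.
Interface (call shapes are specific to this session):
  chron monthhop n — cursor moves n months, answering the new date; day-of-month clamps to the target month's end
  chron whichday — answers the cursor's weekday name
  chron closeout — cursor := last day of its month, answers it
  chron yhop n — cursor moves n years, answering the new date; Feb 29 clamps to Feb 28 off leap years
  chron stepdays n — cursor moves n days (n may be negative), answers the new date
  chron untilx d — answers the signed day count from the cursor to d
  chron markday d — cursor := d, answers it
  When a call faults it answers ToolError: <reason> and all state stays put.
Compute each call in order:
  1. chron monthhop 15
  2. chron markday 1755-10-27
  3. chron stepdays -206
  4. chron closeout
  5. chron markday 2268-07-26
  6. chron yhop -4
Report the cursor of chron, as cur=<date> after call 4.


# 1. chron monthhop(n: 15) ~> ToolError: no date set
# 2. chron markday(d: 1755-10-27) ~> 1755-10-27
# 3. chron stepdays(n: -206) ~> 1755-04-04
# 4. chron closeout() ~> 1755-04-30
# 5. chron markday(d: 2268-07-26) ~> 2268-07-26
# 6. chron yhop(n: -4) ~> 2264-07-26

Answer: cur=1755-04-30


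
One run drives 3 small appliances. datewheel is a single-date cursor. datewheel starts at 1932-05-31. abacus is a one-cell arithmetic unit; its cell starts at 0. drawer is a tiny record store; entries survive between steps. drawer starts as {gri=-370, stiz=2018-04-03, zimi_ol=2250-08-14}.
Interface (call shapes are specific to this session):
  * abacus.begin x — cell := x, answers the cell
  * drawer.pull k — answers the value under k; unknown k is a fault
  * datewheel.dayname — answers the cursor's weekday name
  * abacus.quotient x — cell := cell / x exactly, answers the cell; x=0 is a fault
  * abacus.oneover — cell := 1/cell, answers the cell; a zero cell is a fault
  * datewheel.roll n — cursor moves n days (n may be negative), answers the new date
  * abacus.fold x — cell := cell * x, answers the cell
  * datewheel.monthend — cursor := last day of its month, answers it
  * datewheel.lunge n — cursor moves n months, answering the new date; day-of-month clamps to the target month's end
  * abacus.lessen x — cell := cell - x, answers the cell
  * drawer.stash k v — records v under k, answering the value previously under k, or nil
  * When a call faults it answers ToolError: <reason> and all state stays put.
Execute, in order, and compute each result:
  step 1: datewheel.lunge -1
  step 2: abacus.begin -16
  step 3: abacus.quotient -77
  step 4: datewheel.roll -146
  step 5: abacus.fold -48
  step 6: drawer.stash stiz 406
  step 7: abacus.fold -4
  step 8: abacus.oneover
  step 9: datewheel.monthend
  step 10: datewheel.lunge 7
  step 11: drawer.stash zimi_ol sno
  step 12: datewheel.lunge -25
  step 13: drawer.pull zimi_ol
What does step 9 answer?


-> datewheel.lunge(n=-1)
<- 1932-04-30
-> abacus.begin(x=-16)
<- -16
-> abacus.quotient(x=-77)
<- 16/77
-> datewheel.roll(n=-146)
<- 1931-12-06
-> abacus.fold(x=-48)
<- -768/77
-> drawer.stash(k=stiz, v=406)
<- 2018-04-03
-> abacus.fold(x=-4)
<- 3072/77
-> abacus.oneover()
<- 77/3072
-> datewheel.monthend()
<- 1931-12-31
-> datewheel.lunge(n=7)
<- 1932-07-31
-> drawer.stash(k=zimi_ol, v=sno)
<- 2250-08-14
-> datewheel.lunge(n=-25)
<- 1930-06-30
-> drawer.pull(k=zimi_ol)
<- sno

Answer: 1931-12-31


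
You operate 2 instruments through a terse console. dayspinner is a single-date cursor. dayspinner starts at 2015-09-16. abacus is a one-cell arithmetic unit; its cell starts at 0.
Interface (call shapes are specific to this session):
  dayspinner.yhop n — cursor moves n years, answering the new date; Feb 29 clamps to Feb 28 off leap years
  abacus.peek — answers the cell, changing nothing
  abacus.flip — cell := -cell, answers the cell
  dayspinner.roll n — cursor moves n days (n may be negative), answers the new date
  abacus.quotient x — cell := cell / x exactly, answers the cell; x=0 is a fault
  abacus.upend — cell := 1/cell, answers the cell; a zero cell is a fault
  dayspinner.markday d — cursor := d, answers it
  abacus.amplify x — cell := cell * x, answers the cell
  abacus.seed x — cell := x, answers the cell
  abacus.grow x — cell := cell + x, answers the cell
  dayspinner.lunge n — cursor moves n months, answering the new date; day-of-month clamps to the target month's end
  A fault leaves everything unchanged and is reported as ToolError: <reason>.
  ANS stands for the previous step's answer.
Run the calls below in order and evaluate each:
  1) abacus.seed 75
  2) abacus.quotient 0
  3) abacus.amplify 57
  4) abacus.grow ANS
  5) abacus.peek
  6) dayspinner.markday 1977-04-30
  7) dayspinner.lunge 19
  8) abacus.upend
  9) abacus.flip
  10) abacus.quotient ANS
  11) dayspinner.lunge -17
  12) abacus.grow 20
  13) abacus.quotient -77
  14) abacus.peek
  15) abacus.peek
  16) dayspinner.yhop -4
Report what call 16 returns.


// abacus.seed(75) ~> 75
// abacus.quotient(0) ~> ToolError: division by zero
// abacus.amplify(57) ~> 4275
// abacus.grow(ANS) ~> 8550
// abacus.peek() ~> 8550
// dayspinner.markday(1977-04-30) ~> 1977-04-30
// dayspinner.lunge(19) ~> 1978-11-30
// abacus.upend() ~> 1/8550
// abacus.flip() ~> -1/8550
// abacus.quotient(ANS) ~> 1
// dayspinner.lunge(-17) ~> 1977-06-30
// abacus.grow(20) ~> 21
// abacus.quotient(-77) ~> -3/11
// abacus.peek() ~> -3/11
// abacus.peek() ~> -3/11
// dayspinner.yhop(-4) ~> 1973-06-30

Answer: 1973-06-30


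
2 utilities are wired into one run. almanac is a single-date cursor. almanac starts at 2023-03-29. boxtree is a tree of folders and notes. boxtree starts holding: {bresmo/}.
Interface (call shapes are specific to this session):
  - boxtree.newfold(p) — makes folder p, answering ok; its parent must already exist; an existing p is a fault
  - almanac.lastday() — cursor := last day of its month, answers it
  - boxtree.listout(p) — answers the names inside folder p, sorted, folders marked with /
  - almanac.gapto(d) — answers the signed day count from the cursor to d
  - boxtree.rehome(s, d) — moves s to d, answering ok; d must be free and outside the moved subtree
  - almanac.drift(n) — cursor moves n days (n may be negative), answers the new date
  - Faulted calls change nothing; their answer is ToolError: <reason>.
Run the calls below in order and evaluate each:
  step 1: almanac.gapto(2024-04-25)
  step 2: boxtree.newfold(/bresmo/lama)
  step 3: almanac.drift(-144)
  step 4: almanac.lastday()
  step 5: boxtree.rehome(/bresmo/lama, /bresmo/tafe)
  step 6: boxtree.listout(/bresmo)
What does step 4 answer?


Answer: 2022-11-30

Derivation:
// 1. almanac.gapto(d: 2024-04-25) => 393
// 2. boxtree.newfold(p: /bresmo/lama) => ok
// 3. almanac.drift(n: -144) => 2022-11-05
// 4. almanac.lastday() => 2022-11-30
// 5. boxtree.rehome(s: /bresmo/lama, d: /bresmo/tafe) => ok
// 6. boxtree.listout(p: /bresmo) => [tafe/]


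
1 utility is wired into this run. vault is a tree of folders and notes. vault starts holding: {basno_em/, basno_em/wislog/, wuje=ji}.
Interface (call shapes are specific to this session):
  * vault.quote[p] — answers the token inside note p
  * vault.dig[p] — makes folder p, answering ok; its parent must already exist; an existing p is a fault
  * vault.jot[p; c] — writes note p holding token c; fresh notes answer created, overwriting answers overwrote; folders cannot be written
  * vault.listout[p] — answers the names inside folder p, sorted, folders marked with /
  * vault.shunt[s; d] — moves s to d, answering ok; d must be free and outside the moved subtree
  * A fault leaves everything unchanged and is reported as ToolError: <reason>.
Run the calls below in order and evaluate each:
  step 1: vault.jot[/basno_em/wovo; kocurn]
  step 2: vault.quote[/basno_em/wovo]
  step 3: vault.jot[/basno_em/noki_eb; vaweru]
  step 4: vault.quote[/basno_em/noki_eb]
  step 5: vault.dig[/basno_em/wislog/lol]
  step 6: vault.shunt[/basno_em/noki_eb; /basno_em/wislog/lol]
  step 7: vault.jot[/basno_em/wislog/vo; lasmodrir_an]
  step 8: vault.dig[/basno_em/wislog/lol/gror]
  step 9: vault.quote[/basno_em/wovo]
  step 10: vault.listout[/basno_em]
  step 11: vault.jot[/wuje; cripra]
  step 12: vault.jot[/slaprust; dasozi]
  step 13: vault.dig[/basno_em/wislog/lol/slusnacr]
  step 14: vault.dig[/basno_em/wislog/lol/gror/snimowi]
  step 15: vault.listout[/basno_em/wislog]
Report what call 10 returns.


Answer: [noki_eb, wislog/, wovo]

Derivation:
·→ vault.jot(p=/basno_em/wovo, c=kocurn)
·← created
·→ vault.quote(p=/basno_em/wovo)
·← kocurn
·→ vault.jot(p=/basno_em/noki_eb, c=vaweru)
·← created
·→ vault.quote(p=/basno_em/noki_eb)
·← vaweru
·→ vault.dig(p=/basno_em/wislog/lol)
·← ok
·→ vault.shunt(s=/basno_em/noki_eb, d=/basno_em/wislog/lol)
·← ToolError: exists
·→ vault.jot(p=/basno_em/wislog/vo, c=lasmodrir_an)
·← created
·→ vault.dig(p=/basno_em/wislog/lol/gror)
·← ok
·→ vault.quote(p=/basno_em/wovo)
·← kocurn
·→ vault.listout(p=/basno_em)
·← [noki_eb, wislog/, wovo]
·→ vault.jot(p=/wuje, c=cripra)
·← overwrote
·→ vault.jot(p=/slaprust, c=dasozi)
·← created
·→ vault.dig(p=/basno_em/wislog/lol/slusnacr)
·← ok
·→ vault.dig(p=/basno_em/wislog/lol/gror/snimowi)
·← ok
·→ vault.listout(p=/basno_em/wislog)
·← [lol/, vo]


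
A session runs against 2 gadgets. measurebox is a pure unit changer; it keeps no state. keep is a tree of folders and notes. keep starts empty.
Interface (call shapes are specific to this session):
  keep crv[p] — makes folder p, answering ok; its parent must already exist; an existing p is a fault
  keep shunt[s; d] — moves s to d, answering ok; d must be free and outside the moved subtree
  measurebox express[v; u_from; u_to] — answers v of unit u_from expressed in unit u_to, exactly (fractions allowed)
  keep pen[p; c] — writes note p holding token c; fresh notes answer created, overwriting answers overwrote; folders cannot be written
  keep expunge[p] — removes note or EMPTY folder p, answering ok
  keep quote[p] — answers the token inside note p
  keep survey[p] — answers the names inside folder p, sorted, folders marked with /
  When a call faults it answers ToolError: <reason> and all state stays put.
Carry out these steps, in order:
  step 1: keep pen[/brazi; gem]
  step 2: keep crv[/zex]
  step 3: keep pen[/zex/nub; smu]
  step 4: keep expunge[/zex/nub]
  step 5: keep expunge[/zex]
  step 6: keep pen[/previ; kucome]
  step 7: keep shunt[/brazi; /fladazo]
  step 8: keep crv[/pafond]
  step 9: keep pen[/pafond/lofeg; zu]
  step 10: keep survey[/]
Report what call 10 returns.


Answer: [fladazo, pafond/, previ]

Derivation:
I run keep pen using p='/brazi', c='gem', which returns created.
Using keep crv using p='/zex', → ok.
I run keep pen using p='/zex/nub', c='smu', and see created.
Calling keep expunge using p='/zex/nub', giving ok.
Next I call keep expunge using p='/zex', → ok.
Calling keep pen using p='/previ', c='kucome', and see created.
Calling keep shunt using s='/brazi', d='/fladazo': ok.
I try keep crv using p='/pafond', and get ok.
Using keep pen using p='/pafond/lofeg', c='zu': created.
I invoke keep survey using p='/', and see [fladazo, pafond/, previ].


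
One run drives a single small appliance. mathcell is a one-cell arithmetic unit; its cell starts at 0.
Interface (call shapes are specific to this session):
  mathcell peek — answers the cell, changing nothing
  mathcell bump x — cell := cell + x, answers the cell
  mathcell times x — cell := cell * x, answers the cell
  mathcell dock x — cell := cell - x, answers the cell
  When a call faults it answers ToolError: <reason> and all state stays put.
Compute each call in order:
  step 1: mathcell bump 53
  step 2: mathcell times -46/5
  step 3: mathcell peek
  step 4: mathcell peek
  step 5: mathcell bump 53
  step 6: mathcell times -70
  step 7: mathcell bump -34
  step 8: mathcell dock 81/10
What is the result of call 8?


CALL mathcell bump[x=53]
RET  53
CALL mathcell times[x=-46/5]
RET  -2438/5
CALL mathcell peek[]
RET  -2438/5
CALL mathcell peek[]
RET  -2438/5
CALL mathcell bump[x=53]
RET  -2173/5
CALL mathcell times[x=-70]
RET  30422
CALL mathcell bump[x=-34]
RET  30388
CALL mathcell dock[x=81/10]
RET  303799/10

Answer: 303799/10


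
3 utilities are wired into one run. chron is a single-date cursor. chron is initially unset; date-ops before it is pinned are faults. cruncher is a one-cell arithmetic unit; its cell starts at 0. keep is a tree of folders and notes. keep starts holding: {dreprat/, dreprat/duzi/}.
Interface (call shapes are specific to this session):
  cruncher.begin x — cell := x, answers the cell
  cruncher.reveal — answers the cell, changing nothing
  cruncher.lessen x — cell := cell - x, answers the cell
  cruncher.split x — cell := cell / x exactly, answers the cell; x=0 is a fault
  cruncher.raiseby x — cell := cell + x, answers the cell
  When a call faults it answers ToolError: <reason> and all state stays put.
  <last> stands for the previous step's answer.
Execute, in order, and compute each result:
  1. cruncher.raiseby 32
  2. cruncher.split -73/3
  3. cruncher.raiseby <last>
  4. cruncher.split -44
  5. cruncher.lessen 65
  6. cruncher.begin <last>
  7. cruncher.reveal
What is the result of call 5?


> raiseby x='32'
[out] 32
> split x='-73/3'
[out] -96/73
> raiseby x='<last>'
[out] -192/73
> split x='-44'
[out] 48/803
> lessen x='65'
[out] -52147/803
> begin x='<last>'
[out] -52147/803
> reveal
[out] -52147/803

Answer: -52147/803


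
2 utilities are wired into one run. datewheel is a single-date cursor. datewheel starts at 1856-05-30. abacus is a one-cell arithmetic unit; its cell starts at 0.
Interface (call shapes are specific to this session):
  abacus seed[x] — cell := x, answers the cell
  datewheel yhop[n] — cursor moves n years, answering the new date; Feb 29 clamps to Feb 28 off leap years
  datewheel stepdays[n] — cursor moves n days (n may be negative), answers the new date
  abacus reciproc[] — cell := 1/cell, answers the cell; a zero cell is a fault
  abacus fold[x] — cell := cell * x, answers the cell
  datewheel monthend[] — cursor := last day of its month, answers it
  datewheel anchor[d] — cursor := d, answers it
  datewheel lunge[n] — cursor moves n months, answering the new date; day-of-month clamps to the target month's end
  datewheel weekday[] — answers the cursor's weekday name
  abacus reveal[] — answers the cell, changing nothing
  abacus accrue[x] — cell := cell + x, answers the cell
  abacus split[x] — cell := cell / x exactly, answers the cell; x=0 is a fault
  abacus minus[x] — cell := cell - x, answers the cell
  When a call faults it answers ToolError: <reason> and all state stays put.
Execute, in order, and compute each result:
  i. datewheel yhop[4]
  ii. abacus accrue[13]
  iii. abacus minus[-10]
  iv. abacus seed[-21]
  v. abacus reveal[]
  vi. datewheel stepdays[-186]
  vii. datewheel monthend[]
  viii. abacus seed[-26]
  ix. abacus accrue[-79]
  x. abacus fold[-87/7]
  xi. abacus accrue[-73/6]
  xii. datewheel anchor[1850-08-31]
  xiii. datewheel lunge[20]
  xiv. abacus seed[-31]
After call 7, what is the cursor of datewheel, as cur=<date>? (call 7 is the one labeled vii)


Answer: cur=1859-11-30

Derivation:
Do: datewheel yhop[4]
See: 1860-05-30
Do: abacus accrue[13]
See: 13
Do: abacus minus[-10]
See: 23
Do: abacus seed[-21]
See: -21
Do: abacus reveal[]
See: -21
Do: datewheel stepdays[-186]
See: 1859-11-26
Do: datewheel monthend[]
See: 1859-11-30
Do: abacus seed[-26]
See: -26
Do: abacus accrue[-79]
See: -105
Do: abacus fold[-87/7]
See: 1305
Do: abacus accrue[-73/6]
See: 7757/6
Do: datewheel anchor[1850-08-31]
See: 1850-08-31
Do: datewheel lunge[20]
See: 1852-04-30
Do: abacus seed[-31]
See: -31
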